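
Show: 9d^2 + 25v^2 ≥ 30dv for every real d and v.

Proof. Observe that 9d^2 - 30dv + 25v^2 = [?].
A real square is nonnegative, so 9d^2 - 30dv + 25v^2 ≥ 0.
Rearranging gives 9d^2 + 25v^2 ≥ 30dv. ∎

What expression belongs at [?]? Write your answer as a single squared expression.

(3d - 5v)^2

The leading and trailing coefficients are 3^2 and 5^2, and 30 = 2·3·5, so the trinomial is (3d - 5v)^2.
Hence 9d^2 - 30dv + 25v^2 ≥ 0.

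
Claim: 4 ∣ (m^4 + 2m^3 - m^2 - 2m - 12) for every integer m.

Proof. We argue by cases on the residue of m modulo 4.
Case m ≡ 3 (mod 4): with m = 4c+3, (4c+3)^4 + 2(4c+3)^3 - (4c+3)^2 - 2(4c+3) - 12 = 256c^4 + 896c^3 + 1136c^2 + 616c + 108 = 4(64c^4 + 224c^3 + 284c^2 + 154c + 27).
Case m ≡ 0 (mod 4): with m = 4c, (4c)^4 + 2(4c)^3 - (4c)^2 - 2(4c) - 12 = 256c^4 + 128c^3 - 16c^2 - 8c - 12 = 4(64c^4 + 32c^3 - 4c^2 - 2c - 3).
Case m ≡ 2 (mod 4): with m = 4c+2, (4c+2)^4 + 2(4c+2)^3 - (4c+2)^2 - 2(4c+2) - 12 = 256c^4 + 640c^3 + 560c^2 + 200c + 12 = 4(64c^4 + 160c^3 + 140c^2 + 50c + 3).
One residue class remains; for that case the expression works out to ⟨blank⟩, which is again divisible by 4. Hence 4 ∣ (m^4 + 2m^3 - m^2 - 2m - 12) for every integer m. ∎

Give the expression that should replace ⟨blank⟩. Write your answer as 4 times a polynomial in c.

The residues treated are {3, 0, 2}, so the missing case is m ≡ 1 (mod 4); write m = 4c+1.
Then (4c+1)^4 + 2(4c+1)^3 - (4c+1)^2 - 2(4c+1) - 12 = 256c^4 + 384c^3 + 176c^2 + 24c - 12 = 4(64c^4 + 96c^3 + 44c^2 + 6c - 3).

4(64c^4 + 96c^3 + 44c^2 + 6c - 3)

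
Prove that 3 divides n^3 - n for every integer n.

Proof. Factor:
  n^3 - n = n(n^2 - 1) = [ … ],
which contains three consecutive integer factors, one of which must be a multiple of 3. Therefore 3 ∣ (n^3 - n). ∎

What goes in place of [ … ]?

(n - 1)n(n + 1)

n(n^2 - 1) = n(n - 1)(n + 1) = (n - 1)n(n + 1).
These three factors are consecutive integers, so their product is divisible by 3.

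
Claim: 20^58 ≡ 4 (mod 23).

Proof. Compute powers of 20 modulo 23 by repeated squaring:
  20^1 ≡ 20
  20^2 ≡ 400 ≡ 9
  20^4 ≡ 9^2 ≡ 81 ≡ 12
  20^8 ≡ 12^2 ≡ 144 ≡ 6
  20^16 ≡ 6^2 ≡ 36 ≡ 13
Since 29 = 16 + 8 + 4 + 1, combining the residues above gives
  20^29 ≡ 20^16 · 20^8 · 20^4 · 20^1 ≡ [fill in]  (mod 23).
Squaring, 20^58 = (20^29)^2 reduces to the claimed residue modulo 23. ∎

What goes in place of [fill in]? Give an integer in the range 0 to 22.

Multiply the listed residues: 13 · 6 · 12 · 20 = 78 → 936 → 18720.
Reducing modulo 23: 18720 = 813·23 + 21, so 20^29 ≡ 21.

21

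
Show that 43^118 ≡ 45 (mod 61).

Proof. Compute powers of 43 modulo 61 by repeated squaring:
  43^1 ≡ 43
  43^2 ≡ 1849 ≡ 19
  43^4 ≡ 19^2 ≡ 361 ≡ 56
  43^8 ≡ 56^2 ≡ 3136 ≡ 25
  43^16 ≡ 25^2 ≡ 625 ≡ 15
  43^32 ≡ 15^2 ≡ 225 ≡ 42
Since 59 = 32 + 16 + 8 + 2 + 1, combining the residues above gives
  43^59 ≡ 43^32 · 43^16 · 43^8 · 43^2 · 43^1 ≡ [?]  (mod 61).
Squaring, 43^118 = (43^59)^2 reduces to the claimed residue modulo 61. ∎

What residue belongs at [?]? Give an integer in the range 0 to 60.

Multiply the listed residues: 42 · 15 · 25 · 19 · 43 = 630 → 15750 → 299250 → 12867750.
Reducing modulo 61: 12867750 = 210946·61 + 44, so 43^59 ≡ 44.

44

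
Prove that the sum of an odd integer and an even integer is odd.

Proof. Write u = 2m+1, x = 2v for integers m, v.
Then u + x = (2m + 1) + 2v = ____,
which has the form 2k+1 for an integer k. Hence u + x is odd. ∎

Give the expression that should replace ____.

2(m + v) + 1

(2m + 1) + 2v = 2m + 2v + 1
= 2(m + v) + 1.
Since m + v is an integer, the sum is of the form 2k+1 for an integer k.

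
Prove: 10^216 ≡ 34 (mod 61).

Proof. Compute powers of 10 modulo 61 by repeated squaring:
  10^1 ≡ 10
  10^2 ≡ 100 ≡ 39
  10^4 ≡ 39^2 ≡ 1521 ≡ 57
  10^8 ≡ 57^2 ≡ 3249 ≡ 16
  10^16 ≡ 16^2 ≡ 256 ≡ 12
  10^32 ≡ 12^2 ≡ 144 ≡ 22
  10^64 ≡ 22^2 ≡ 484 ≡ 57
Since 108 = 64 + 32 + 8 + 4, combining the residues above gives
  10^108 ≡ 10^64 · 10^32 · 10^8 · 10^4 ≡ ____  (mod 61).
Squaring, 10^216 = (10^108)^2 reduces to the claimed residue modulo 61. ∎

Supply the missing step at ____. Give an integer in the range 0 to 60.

20

Multiply the listed residues: 57 · 22 · 16 · 57 = 1254 → 20064 → 1143648.
Reducing modulo 61: 1143648 = 18748·61 + 20, so 10^108 ≡ 20.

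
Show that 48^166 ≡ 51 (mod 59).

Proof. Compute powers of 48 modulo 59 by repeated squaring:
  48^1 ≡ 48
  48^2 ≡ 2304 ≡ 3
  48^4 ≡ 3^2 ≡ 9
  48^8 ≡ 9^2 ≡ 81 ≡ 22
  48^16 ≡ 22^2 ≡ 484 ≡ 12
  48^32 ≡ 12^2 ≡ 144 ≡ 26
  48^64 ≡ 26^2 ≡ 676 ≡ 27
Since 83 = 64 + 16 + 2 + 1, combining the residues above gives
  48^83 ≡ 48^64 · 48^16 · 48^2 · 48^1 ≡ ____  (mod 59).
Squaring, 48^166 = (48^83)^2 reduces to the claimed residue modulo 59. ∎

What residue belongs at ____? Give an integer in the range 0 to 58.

46

Multiply the listed residues: 27 · 12 · 3 · 48 = 324 → 972 → 46656.
Reducing modulo 59: 46656 = 790·59 + 46, so 48^83 ≡ 46.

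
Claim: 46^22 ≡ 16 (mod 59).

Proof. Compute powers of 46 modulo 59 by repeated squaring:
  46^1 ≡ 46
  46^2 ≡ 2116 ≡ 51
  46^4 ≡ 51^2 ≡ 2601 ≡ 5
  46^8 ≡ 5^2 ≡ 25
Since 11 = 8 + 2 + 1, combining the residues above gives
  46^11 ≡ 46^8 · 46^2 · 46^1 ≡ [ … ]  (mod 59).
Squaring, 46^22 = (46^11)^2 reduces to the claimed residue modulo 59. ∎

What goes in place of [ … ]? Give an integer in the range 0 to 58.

46^8 · 46^2 · 46^1 ≡ 25 · 51 · 46 = 58650.
58650 mod 59 = 4, so 46^11 ≡ 4 (mod 59).

4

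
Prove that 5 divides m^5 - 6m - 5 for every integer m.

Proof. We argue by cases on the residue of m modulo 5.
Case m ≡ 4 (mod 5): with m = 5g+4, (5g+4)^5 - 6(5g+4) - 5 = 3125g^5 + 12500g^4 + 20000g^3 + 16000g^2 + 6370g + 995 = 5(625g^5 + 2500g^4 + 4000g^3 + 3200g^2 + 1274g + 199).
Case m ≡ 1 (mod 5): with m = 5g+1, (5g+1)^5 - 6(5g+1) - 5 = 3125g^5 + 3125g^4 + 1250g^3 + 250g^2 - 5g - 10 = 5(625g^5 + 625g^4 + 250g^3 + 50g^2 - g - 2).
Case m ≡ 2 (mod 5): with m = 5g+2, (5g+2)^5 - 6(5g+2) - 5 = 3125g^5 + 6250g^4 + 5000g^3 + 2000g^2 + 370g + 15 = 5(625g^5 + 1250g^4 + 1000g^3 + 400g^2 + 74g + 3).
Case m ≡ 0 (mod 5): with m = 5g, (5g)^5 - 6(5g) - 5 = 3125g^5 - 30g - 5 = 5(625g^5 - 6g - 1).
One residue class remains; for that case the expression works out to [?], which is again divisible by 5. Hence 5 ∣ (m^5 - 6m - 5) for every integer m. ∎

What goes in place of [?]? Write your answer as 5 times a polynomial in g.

Only m ≡ 3 (mod 5) is unaccounted for. Put m = 5g+3:
(5g+3)^5 - 6(5g+3) - 5 expands to 3125g^5 + 9375g^4 + 11250g^3 + 6750g^2 + 1995g + 220,
and factoring out 5 leaves 5(625g^5 + 1875g^4 + 2250g^3 + 1350g^2 + 399g + 44).

5(625g^5 + 1875g^4 + 2250g^3 + 1350g^2 + 399g + 44)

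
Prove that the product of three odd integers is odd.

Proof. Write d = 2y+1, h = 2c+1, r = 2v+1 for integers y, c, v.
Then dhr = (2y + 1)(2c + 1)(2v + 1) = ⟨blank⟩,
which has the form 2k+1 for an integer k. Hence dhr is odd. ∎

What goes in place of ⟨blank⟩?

(2y + 1)(2c + 1)(2v + 1) = 8cvy + 4cv + 4cy + 2c + 4vy + 2v + 2y + 1
= 2(4cvy + 2cv + 2cy + c + 2vy + v + y) + 1.
Since 4cvy + 2cv + 2cy + c + 2vy + v + y is an integer, the product is of the form 2k+1 for an integer k.

2(4cvy + 2cv + 2cy + c + 2vy + v + y) + 1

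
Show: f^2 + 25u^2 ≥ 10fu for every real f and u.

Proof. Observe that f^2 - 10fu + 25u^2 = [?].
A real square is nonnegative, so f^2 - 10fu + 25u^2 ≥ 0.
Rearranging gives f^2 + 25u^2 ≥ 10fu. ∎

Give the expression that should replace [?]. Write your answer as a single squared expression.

The leading and trailing coefficients are 1^2 and 5^2, and 10 = 2·1·5, so the trinomial is (f - 5u)^2.
Hence f^2 - 10fu + 25u^2 ≥ 0.

(f - 5u)^2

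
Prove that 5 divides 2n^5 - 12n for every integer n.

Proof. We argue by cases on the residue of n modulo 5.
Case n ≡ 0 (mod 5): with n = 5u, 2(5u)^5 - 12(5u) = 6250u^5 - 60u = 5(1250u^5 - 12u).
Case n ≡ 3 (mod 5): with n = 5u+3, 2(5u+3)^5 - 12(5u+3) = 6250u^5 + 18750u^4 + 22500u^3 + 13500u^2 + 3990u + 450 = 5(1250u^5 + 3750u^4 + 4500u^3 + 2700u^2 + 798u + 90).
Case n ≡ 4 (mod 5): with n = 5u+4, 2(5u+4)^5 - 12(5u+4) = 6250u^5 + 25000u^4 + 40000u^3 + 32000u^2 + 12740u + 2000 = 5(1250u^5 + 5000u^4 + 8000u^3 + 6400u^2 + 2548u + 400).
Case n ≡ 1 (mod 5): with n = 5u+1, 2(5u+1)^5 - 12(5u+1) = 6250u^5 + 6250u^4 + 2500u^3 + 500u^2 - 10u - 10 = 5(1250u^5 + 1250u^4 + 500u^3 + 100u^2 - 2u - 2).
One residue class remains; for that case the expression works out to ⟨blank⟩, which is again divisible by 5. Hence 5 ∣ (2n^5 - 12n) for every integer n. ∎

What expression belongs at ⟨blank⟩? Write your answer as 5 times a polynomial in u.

The residues treated are {0, 3, 4, 1}, so the missing case is n ≡ 2 (mod 5); write n = 5u+2.
Then 2(5u+2)^5 - 12(5u+2) = 6250u^5 + 12500u^4 + 10000u^3 + 4000u^2 + 740u + 40 = 5(1250u^5 + 2500u^4 + 2000u^3 + 800u^2 + 148u + 8).

5(1250u^5 + 2500u^4 + 2000u^3 + 800u^2 + 148u + 8)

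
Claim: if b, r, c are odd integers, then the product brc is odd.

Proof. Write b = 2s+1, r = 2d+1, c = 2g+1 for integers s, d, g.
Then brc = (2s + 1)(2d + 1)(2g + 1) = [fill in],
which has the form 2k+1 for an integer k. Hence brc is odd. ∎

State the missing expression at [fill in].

2(4dgs + 2dg + 2ds + d + 2gs + g + s) + 1

Expanding: (2s + 1)(2d + 1)(2g + 1) = 8dgs + 4dg + 4ds + 2d + 4gs + 2g + 2s + 1.
Every term except the constant is even, so this is 2(4dgs + 2dg + 2ds + d + 2gs + g + s) + 1,
and 4dgs + 2dg + 2ds + d + 2gs + g + s ∈ ℤ gives the required form.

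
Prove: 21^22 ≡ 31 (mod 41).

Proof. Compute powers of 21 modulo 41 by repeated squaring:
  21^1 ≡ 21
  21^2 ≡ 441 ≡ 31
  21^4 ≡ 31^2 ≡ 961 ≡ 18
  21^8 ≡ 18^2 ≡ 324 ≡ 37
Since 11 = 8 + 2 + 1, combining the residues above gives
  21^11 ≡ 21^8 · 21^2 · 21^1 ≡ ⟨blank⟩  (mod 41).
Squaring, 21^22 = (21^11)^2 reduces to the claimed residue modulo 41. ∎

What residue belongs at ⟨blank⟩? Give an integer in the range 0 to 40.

20

Multiply the listed residues: 37 · 31 · 21 = 1147 → 24087.
Reducing modulo 41: 24087 = 587·41 + 20, so 21^11 ≡ 20.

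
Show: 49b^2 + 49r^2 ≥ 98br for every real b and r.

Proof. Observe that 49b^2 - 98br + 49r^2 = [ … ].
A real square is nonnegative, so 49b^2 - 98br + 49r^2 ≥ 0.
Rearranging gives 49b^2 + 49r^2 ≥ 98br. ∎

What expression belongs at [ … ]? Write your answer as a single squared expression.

(7b - 7r)^2

49b^2 - 98br + 49r^2 is a perfect-square trinomial: the outer terms are (7b)^2 and (7r)^2, and the cross term is -2·7b·7r.
So 49b^2 - 98br + 49r^2 = (7b - 7r)^2 ≥ 0.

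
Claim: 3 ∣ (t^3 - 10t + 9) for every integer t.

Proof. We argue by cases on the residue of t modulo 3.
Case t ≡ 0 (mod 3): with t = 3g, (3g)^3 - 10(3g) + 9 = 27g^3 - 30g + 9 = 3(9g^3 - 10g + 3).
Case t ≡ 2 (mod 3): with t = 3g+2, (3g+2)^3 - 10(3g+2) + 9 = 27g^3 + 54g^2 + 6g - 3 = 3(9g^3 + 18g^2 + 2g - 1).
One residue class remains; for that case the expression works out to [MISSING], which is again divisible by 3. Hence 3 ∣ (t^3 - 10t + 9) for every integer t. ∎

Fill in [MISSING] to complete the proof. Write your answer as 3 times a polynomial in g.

The residues treated are {0, 2}, so the missing case is t ≡ 1 (mod 3); write t = 3g+1.
Then (3g+1)^3 - 10(3g+1) + 9 = 27g^3 + 27g^2 - 21g = 3(9g^3 + 9g^2 - 7g).

3(9g^3 + 9g^2 - 7g)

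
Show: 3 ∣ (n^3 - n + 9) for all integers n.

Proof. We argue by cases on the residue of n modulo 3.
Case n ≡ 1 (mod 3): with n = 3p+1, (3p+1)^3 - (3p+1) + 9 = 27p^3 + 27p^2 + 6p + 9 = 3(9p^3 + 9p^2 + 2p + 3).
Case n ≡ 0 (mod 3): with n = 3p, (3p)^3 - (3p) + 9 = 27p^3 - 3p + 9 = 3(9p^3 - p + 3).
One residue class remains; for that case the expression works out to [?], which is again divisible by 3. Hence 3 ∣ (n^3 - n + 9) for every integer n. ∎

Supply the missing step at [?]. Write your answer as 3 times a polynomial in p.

3(9p^3 + 18p^2 + 11p + 5)

The residues treated are {1, 0}, so the missing case is n ≡ 2 (mod 3); write n = 3p+2.
Then (3p+2)^3 - (3p+2) + 9 = 27p^3 + 54p^2 + 33p + 15 = 3(9p^3 + 18p^2 + 11p + 5).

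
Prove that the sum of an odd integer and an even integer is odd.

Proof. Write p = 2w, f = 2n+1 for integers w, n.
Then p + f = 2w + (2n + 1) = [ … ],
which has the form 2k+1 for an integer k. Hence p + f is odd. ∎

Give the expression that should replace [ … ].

Expanding: 2w + (2n + 1) = 2n + 2w + 1.
Every term except the constant is even, so this is 2(n + w) + 1,
and n + w ∈ ℤ gives the required form.

2(n + w) + 1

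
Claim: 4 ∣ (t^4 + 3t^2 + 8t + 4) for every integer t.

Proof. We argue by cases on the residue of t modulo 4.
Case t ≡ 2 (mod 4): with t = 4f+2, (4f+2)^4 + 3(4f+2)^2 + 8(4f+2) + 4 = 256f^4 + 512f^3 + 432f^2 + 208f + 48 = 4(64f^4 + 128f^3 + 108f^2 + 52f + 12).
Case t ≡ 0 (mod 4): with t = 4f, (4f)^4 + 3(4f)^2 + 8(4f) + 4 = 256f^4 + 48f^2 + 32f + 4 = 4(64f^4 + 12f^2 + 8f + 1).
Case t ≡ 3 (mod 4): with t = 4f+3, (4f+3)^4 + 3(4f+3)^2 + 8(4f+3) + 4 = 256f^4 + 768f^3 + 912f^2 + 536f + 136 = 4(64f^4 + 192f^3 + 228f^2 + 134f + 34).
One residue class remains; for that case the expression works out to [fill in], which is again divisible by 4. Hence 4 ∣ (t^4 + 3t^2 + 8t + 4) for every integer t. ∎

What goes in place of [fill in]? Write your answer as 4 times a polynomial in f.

The residues treated are {2, 0, 3}, so the missing case is t ≡ 1 (mod 4); write t = 4f+1.
Then (4f+1)^4 + 3(4f+1)^2 + 8(4f+1) + 4 = 256f^4 + 256f^3 + 144f^2 + 72f + 16 = 4(64f^4 + 64f^3 + 36f^2 + 18f + 4).

4(64f^4 + 64f^3 + 36f^2 + 18f + 4)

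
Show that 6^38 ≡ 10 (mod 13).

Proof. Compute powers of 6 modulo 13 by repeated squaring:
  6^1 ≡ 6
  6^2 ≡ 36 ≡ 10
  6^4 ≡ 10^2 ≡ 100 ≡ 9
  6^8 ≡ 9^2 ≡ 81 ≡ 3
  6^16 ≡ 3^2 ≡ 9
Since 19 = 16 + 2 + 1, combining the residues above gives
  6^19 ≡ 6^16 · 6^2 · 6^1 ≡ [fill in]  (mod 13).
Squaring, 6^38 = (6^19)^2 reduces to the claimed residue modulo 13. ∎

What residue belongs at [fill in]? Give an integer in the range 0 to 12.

6^16 · 6^2 · 6^1 ≡ 9 · 10 · 6 = 540.
540 mod 13 = 7, so 6^19 ≡ 7 (mod 13).

7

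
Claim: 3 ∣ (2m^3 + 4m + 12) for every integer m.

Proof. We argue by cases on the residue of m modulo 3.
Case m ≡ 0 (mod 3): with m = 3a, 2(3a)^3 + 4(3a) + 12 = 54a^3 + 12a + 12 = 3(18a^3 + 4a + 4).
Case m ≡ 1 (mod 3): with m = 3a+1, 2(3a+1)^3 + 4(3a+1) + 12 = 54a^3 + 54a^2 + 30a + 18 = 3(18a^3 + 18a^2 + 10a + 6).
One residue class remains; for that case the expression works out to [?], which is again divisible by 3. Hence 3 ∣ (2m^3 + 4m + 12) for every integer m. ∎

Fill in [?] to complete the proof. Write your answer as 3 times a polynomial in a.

3(18a^3 + 36a^2 + 28a + 12)

Only m ≡ 2 (mod 3) is unaccounted for. Put m = 3a+2:
2(3a+2)^3 + 4(3a+2) + 12 expands to 54a^3 + 108a^2 + 84a + 36,
and factoring out 3 leaves 3(18a^3 + 36a^2 + 28a + 12).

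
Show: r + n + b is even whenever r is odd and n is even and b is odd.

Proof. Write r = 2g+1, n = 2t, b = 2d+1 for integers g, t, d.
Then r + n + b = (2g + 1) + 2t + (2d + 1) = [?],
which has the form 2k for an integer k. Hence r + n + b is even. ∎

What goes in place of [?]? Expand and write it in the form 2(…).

Expanding: (2g + 1) + 2t + (2d + 1) = 2d + 2g + 2t + 2.
Every term is even; pulling out the factor of 2 gives 2(d + g + t + 1).

2(d + g + t + 1)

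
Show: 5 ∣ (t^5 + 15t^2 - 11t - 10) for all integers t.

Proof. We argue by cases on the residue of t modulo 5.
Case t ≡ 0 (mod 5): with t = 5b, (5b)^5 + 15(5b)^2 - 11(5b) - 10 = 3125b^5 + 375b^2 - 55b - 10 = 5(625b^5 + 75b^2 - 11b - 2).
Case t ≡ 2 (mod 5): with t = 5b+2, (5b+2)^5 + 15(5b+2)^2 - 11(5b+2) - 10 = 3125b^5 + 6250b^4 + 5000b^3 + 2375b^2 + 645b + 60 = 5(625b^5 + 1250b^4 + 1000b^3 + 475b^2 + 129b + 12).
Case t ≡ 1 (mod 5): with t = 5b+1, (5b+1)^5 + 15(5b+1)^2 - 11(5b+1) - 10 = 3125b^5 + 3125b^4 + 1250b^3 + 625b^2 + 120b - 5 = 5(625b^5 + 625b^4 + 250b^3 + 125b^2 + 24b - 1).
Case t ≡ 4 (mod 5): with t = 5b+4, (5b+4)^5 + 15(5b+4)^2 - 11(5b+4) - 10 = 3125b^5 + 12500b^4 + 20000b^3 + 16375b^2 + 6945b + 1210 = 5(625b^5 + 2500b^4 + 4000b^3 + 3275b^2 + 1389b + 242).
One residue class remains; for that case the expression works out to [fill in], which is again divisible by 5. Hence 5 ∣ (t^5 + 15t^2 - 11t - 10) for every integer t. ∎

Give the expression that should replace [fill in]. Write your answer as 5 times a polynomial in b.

Only t ≡ 3 (mod 5) is unaccounted for. Put t = 5b+3:
(5b+3)^5 + 15(5b+3)^2 - 11(5b+3) - 10 expands to 3125b^5 + 9375b^4 + 11250b^3 + 7125b^2 + 2420b + 335,
and factoring out 5 leaves 5(625b^5 + 1875b^4 + 2250b^3 + 1425b^2 + 484b + 67).

5(625b^5 + 1875b^4 + 2250b^3 + 1425b^2 + 484b + 67)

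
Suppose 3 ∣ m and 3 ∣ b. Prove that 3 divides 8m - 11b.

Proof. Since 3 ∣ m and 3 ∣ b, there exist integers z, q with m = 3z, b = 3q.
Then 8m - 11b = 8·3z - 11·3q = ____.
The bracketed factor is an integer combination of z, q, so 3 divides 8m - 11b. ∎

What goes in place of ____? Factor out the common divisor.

Pull the common 3 out of every term: 8·3z - 11·3q = 3(-11q + 8z).
-11q + 8z is an integer, which exhibits the divisibility.

3(-11q + 8z)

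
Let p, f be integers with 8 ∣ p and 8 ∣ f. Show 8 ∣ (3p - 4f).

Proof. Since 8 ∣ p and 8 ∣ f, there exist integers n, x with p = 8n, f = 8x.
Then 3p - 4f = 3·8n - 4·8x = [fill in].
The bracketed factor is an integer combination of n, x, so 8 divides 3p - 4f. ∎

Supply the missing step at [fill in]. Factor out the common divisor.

8(3n - 4x)

Each term has a factor of 8: 3·8n - 4·8x = 8·(3n - 4x).
Since 3n - 4x is an integer, 8 ∣ (3p - 4f).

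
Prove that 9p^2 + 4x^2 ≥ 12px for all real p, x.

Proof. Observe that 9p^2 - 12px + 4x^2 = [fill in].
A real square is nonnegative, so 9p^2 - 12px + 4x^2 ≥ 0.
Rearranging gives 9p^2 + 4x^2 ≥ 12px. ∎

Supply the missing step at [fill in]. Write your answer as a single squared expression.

The leading and trailing coefficients are 3^2 and 2^2, and 12 = 2·3·2, so the trinomial is (3p - 2x)^2.
Hence 9p^2 - 12px + 4x^2 ≥ 0.

(3p - 2x)^2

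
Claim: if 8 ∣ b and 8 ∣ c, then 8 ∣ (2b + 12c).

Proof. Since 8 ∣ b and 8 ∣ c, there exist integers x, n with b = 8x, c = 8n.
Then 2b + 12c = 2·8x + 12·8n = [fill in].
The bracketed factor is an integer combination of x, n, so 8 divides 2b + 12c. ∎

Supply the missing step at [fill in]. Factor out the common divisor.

Each term has a factor of 8: 2·8x + 12·8n = 8·(12n + 2x).
Since 12n + 2x is an integer, 8 ∣ (2b + 12c).

8(12n + 2x)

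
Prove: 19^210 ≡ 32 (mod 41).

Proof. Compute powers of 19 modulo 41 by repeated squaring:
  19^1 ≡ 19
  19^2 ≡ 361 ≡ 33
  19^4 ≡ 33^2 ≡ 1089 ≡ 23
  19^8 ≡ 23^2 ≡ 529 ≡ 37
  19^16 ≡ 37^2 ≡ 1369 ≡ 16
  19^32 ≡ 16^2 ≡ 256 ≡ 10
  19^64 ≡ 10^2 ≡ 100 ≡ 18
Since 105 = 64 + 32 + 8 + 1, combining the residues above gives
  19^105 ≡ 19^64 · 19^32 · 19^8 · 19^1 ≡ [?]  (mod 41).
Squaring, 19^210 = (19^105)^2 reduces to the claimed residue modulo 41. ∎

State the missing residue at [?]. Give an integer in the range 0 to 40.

14

19^64 · 19^32 · 19^8 · 19^1 ≡ 18 · 10 · 37 · 19 = 126540.
126540 mod 41 = 14, so 19^105 ≡ 14 (mod 41).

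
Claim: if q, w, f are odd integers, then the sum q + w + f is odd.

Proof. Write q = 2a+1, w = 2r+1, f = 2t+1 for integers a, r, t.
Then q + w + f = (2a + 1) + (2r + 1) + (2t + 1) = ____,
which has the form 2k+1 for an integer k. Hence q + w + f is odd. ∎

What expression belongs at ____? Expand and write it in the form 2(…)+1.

Expanding: (2a + 1) + (2r + 1) + (2t + 1) = 2a + 2r + 2t + 3.
Every term except the constant is even, so this is 2(a + r + t + 1) + 1,
and a + r + t + 1 ∈ ℤ gives the required form.

2(a + r + t + 1) + 1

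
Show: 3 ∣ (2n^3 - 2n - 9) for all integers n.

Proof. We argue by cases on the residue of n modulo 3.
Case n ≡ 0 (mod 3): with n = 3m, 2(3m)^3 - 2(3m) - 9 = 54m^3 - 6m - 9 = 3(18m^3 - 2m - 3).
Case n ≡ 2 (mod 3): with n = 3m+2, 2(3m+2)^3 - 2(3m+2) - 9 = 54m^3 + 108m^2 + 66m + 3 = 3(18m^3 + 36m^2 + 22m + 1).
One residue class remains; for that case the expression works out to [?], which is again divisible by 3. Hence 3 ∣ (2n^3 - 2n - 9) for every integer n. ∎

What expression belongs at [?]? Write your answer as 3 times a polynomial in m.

3(18m^3 + 18m^2 + 4m - 3)

Only n ≡ 1 (mod 3) is unaccounted for. Put n = 3m+1:
2(3m+1)^3 - 2(3m+1) - 9 expands to 54m^3 + 54m^2 + 12m - 9,
and factoring out 3 leaves 3(18m^3 + 18m^2 + 4m - 3).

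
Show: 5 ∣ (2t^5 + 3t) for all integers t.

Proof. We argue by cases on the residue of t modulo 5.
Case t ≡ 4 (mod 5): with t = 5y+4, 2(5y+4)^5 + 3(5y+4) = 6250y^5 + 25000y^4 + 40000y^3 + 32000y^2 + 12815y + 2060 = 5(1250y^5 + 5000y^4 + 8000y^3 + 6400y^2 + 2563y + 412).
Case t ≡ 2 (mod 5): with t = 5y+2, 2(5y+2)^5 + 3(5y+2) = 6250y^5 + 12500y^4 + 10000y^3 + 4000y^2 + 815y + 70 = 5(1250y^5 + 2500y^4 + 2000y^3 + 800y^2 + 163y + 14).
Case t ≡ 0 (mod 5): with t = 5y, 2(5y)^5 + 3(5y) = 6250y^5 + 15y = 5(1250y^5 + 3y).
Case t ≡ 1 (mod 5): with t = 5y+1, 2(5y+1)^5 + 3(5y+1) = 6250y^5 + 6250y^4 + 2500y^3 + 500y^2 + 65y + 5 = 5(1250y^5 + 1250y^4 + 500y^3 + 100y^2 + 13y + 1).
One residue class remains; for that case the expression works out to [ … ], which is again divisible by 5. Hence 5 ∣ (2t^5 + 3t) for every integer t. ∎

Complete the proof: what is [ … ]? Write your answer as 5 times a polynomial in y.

Only t ≡ 3 (mod 5) is unaccounted for. Put t = 5y+3:
2(5y+3)^5 + 3(5y+3) expands to 6250y^5 + 18750y^4 + 22500y^3 + 13500y^2 + 4065y + 495,
and factoring out 5 leaves 5(1250y^5 + 3750y^4 + 4500y^3 + 2700y^2 + 813y + 99).

5(1250y^5 + 3750y^4 + 4500y^3 + 2700y^2 + 813y + 99)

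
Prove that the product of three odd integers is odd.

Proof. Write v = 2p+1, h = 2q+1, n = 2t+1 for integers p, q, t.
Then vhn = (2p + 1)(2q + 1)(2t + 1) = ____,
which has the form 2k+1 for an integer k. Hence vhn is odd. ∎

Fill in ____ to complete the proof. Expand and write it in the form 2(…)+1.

Expanding: (2p + 1)(2q + 1)(2t + 1) = 8pqt + 4pq + 4pt + 2p + 4qt + 2q + 2t + 1.
Every term except the constant is even, so this is 2(4pqt + 2pq + 2pt + p + 2qt + q + t) + 1,
and 4pqt + 2pq + 2pt + p + 2qt + q + t ∈ ℤ gives the required form.

2(4pqt + 2pq + 2pt + p + 2qt + q + t) + 1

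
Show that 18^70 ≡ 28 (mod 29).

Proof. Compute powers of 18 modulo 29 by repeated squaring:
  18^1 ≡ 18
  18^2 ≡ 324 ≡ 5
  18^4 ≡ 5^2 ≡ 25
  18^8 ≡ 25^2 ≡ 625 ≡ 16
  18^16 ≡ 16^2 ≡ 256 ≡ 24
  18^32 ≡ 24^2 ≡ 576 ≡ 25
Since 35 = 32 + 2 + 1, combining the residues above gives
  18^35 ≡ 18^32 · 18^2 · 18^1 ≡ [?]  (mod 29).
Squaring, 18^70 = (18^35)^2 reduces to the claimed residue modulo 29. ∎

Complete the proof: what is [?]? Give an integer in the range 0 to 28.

18^32 · 18^2 · 18^1 ≡ 25 · 5 · 18 = 2250.
2250 mod 29 = 17, so 18^35 ≡ 17 (mod 29).

17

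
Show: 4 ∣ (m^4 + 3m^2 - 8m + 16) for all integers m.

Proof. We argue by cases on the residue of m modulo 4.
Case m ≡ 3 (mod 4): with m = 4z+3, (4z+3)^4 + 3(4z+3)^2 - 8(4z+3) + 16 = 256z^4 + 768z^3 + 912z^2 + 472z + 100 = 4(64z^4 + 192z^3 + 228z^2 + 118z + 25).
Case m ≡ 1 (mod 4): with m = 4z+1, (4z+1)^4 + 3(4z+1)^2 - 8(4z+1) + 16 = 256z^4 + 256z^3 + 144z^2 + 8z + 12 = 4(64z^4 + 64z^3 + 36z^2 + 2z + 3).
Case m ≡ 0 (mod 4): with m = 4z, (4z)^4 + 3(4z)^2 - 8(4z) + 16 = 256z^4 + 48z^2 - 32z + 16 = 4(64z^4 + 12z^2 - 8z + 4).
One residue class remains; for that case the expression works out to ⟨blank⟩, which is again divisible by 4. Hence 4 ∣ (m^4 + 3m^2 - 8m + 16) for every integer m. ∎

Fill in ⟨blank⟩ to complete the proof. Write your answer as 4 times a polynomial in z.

The residues treated are {3, 1, 0}, so the missing case is m ≡ 2 (mod 4); write m = 4z+2.
Then (4z+2)^4 + 3(4z+2)^2 - 8(4z+2) + 16 = 256z^4 + 512z^3 + 432z^2 + 144z + 28 = 4(64z^4 + 128z^3 + 108z^2 + 36z + 7).

4(64z^4 + 128z^3 + 108z^2 + 36z + 7)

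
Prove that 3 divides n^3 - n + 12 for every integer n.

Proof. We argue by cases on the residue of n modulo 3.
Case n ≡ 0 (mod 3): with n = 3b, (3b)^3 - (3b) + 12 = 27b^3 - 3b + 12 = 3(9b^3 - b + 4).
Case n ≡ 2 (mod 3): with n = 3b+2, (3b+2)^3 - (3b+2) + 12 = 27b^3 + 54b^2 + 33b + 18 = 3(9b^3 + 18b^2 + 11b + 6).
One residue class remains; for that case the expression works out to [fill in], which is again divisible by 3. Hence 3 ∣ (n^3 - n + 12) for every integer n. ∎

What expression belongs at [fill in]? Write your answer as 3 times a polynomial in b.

Only n ≡ 1 (mod 3) is unaccounted for. Put n = 3b+1:
(3b+1)^3 - (3b+1) + 12 expands to 27b^3 + 27b^2 + 6b + 12,
and factoring out 3 leaves 3(9b^3 + 9b^2 + 2b + 4).

3(9b^3 + 9b^2 + 2b + 4)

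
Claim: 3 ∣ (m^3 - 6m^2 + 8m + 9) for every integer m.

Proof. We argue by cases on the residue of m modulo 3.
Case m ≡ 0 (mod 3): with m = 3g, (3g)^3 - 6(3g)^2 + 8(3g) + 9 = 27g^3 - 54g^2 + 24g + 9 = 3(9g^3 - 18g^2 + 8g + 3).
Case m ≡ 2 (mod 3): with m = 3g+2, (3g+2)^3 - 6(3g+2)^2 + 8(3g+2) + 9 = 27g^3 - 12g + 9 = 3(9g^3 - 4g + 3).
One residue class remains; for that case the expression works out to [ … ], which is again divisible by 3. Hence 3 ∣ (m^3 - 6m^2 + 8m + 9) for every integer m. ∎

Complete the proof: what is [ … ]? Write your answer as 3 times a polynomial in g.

Only m ≡ 1 (mod 3) is unaccounted for. Put m = 3g+1:
(3g+1)^3 - 6(3g+1)^2 + 8(3g+1) + 9 expands to 27g^3 - 27g^2 - 3g + 12,
and factoring out 3 leaves 3(9g^3 - 9g^2 - g + 4).

3(9g^3 - 9g^2 - g + 4)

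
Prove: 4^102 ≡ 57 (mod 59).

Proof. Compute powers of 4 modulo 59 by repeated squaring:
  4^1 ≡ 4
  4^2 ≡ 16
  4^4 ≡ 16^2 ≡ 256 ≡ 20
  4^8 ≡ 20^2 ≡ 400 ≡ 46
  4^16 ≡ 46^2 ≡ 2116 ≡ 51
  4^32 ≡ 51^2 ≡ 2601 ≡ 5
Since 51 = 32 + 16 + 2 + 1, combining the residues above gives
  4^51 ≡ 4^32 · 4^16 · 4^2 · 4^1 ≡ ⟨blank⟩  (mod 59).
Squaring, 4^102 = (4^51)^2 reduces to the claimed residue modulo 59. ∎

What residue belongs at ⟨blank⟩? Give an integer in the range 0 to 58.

4^32 · 4^16 · 4^2 · 4^1 ≡ 5 · 51 · 16 · 4 = 16320.
16320 mod 59 = 36, so 4^51 ≡ 36 (mod 59).

36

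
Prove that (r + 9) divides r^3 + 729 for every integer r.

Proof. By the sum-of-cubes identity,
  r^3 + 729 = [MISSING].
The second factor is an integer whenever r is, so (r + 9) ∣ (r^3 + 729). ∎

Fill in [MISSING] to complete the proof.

(r + 9)(r^2 - 9r + 81)

a^3 + b^3 = (a + b)(a^2 - ab + b^2). With a = r, b = 9:
r^3 + 729 = (r + 9)(r^2 - 9r + 81).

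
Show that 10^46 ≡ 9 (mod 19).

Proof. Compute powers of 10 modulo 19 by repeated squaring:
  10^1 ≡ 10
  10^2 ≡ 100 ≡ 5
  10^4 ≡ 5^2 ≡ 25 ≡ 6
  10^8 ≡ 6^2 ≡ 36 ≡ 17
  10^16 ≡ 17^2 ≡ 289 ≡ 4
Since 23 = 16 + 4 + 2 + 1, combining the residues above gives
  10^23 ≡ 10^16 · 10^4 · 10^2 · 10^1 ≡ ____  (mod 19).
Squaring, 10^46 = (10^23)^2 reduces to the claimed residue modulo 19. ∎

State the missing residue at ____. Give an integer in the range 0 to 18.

10^16 · 10^4 · 10^2 · 10^1 ≡ 4 · 6 · 5 · 10 = 1200.
1200 mod 19 = 3, so 10^23 ≡ 3 (mod 19).

3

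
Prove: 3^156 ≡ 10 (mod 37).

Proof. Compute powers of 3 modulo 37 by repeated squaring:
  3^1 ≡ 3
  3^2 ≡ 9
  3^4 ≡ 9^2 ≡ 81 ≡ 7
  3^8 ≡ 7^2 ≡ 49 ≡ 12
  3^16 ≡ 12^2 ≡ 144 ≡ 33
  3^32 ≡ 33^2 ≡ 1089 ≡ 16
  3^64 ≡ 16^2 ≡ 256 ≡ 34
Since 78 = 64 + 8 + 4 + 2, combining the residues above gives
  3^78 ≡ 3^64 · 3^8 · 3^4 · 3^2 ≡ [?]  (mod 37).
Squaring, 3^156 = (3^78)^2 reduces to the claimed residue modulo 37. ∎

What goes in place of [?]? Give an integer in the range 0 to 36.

3^64 · 3^8 · 3^4 · 3^2 ≡ 34 · 12 · 7 · 9 = 25704.
25704 mod 37 = 26, so 3^78 ≡ 26 (mod 37).

26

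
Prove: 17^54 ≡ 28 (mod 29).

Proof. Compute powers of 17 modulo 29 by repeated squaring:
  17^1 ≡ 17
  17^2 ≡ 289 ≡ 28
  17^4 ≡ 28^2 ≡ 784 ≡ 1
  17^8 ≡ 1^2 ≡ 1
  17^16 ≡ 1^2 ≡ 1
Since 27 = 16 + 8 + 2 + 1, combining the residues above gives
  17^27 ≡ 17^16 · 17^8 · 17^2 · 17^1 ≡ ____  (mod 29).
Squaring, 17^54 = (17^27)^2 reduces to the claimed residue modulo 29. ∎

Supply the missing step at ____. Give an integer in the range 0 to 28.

12

Multiply the listed residues: 1 · 1 · 28 · 17 = 1 → 28 → 476.
Reducing modulo 29: 476 = 16·29 + 12, so 17^27 ≡ 12.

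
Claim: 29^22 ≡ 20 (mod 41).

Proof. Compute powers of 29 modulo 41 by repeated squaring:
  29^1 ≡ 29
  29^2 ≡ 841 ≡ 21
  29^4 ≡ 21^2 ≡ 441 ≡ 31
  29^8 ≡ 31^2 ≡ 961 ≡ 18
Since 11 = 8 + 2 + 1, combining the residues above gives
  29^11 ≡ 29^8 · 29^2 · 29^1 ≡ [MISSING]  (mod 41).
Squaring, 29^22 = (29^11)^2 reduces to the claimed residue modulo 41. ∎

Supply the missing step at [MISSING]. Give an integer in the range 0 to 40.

29^8 · 29^2 · 29^1 ≡ 18 · 21 · 29 = 10962.
10962 mod 41 = 15, so 29^11 ≡ 15 (mod 41).

15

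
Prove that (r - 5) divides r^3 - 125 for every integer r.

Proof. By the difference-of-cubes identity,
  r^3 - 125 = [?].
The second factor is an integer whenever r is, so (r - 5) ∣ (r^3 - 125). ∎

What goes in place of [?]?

(r - 5)(r^2 + 5r + 25)

a^3 - b^3 = (a - b)(a^2 + ab + b^2). With a = r, b = 5:
r^3 - 125 = (r - 5)(r^2 + 5r + 25).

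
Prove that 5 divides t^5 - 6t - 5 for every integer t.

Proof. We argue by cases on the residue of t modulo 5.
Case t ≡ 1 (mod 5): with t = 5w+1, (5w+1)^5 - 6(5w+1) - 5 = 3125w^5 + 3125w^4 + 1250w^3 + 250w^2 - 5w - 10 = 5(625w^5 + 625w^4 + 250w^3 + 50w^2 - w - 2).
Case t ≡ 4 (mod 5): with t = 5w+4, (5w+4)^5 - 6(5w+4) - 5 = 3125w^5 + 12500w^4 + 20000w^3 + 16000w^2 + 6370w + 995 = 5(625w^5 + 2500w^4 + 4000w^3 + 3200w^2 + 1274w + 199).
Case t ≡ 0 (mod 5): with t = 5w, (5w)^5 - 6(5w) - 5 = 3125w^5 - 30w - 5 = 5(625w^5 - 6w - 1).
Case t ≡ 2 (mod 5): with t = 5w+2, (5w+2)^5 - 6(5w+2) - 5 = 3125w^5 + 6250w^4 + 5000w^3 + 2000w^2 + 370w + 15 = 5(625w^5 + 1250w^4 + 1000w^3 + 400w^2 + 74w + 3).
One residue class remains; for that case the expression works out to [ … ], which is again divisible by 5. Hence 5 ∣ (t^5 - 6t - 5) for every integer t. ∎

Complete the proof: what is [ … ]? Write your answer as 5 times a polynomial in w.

5(625w^5 + 1875w^4 + 2250w^3 + 1350w^2 + 399w + 44)

Only t ≡ 3 (mod 5) is unaccounted for. Put t = 5w+3:
(5w+3)^5 - 6(5w+3) - 5 expands to 3125w^5 + 9375w^4 + 11250w^3 + 6750w^2 + 1995w + 220,
and factoring out 5 leaves 5(625w^5 + 1875w^4 + 2250w^3 + 1350w^2 + 399w + 44).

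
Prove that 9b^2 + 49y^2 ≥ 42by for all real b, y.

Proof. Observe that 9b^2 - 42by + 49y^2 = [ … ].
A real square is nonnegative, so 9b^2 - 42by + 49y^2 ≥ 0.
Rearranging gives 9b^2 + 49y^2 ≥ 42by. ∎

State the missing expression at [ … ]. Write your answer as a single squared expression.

(3b - 7y)^2

9b^2 - 42by + 49y^2 is a perfect-square trinomial: the outer terms are (3b)^2 and (7y)^2, and the cross term is -2·3b·7y.
So 9b^2 - 42by + 49y^2 = (3b - 7y)^2 ≥ 0.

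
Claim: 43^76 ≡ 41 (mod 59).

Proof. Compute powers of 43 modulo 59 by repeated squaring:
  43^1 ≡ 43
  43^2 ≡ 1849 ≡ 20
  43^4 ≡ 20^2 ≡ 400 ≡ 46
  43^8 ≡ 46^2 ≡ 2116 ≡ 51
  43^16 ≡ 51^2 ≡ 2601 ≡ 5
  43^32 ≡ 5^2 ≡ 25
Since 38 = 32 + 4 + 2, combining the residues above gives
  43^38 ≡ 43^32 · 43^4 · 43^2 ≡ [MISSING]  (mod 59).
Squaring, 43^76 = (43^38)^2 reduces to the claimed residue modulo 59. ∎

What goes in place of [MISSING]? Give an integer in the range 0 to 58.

Multiply the listed residues: 25 · 46 · 20 = 1150 → 23000.
Reducing modulo 59: 23000 = 389·59 + 49, so 43^38 ≡ 49.

49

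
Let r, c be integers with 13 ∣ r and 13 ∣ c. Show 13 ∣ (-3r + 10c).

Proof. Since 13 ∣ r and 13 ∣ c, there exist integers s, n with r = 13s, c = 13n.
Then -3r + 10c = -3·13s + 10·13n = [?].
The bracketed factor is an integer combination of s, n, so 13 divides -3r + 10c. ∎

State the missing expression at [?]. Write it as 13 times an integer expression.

13(10n - 3s)

Each term has a factor of 13: -3·13s + 10·13n = 13·(10n - 3s).
Since 10n - 3s is an integer, 13 ∣ (-3r + 10c).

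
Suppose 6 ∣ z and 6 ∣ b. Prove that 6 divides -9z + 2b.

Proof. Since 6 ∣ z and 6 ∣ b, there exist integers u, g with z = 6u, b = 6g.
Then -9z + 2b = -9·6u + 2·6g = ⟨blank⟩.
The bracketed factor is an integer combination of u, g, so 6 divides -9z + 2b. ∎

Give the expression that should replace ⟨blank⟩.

Each term has a factor of 6: -9·6u + 2·6g = 6·(2g - 9u).
Since 2g - 9u is an integer, 6 ∣ (-9z + 2b).

6(2g - 9u)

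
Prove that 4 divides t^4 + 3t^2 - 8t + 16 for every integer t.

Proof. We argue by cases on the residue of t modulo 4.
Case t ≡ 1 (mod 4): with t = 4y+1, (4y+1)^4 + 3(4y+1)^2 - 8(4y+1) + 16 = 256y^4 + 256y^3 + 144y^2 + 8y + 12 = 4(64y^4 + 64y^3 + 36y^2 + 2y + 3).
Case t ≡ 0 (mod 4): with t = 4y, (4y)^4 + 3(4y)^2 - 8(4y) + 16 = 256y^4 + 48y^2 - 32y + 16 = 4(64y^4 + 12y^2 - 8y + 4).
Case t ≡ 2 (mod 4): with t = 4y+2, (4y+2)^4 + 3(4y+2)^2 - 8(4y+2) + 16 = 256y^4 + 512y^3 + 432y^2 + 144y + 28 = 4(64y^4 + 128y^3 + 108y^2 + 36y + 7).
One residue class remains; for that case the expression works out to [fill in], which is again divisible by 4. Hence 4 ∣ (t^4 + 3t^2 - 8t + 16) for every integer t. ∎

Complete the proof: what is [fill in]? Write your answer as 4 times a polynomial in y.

The residues treated are {1, 0, 2}, so the missing case is t ≡ 3 (mod 4); write t = 4y+3.
Then (4y+3)^4 + 3(4y+3)^2 - 8(4y+3) + 16 = 256y^4 + 768y^3 + 912y^2 + 472y + 100 = 4(64y^4 + 192y^3 + 228y^2 + 118y + 25).

4(64y^4 + 192y^3 + 228y^2 + 118y + 25)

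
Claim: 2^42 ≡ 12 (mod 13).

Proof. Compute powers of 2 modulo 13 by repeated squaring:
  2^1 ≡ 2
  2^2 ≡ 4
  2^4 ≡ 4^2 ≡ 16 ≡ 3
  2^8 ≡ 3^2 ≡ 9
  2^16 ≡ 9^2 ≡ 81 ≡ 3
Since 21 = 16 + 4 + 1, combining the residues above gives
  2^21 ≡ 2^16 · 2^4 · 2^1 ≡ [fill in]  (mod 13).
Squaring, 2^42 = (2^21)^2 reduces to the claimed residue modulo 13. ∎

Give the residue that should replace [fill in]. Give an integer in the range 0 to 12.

5

2^16 · 2^4 · 2^1 ≡ 3 · 3 · 2 = 18.
18 mod 13 = 5, so 2^21 ≡ 5 (mod 13).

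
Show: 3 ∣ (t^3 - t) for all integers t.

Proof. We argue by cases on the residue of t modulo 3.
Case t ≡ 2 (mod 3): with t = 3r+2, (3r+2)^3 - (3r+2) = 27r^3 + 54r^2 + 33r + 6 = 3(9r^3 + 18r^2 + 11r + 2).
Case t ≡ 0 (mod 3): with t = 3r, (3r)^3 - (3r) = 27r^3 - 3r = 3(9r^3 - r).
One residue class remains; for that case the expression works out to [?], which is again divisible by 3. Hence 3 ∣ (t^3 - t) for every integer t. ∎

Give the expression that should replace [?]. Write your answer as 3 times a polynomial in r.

3(9r^3 + 9r^2 + 2r)

The residues treated are {2, 0}, so the missing case is t ≡ 1 (mod 3); write t = 3r+1.
Then (3r+1)^3 - (3r+1) = 27r^3 + 27r^2 + 6r = 3(9r^3 + 9r^2 + 2r).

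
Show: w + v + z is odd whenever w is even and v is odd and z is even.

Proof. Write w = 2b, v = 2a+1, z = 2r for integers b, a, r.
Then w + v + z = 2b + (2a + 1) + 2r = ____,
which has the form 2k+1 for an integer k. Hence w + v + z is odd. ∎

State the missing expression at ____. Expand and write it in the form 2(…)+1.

Expanding: 2b + (2a + 1) + 2r = 2a + 2b + 2r + 1.
Every term except the constant is even, so this is 2(a + b + r) + 1,
and a + b + r ∈ ℤ gives the required form.

2(a + b + r) + 1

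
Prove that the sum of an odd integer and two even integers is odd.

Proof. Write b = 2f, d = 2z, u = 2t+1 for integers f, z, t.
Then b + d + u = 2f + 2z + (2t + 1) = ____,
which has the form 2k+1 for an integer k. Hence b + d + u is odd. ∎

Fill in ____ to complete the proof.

Expanding: 2f + 2z + (2t + 1) = 2f + 2t + 2z + 1.
Every term except the constant is even, so this is 2(f + t + z) + 1,
and f + t + z ∈ ℤ gives the required form.

2(f + t + z) + 1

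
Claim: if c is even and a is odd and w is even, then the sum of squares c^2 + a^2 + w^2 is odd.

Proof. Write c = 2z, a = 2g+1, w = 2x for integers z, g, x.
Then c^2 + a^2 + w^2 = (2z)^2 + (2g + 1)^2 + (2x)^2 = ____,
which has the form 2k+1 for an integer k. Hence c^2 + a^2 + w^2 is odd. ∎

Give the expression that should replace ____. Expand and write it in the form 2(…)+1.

2(2g^2 + 2g + 2x^2 + 2z^2) + 1

(2z)^2 + (2g + 1)^2 + (2x)^2 = 4g^2 + 4g + 4x^2 + 4z^2 + 1
= 2(2g^2 + 2g + 2x^2 + 2z^2) + 1.
Since 2g^2 + 2g + 2x^2 + 2z^2 is an integer, the sum of squares is of the form 2k+1 for an integer k.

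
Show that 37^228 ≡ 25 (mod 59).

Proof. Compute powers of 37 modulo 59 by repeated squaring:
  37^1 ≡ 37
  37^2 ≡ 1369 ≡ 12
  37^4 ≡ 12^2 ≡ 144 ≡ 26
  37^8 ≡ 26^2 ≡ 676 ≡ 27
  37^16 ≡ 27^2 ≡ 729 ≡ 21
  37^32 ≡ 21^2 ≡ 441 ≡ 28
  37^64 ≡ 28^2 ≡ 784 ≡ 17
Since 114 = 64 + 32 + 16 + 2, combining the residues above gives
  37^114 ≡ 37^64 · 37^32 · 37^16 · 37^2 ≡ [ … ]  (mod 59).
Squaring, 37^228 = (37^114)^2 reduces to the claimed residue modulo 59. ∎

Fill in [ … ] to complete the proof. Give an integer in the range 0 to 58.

5

Multiply the listed residues: 17 · 28 · 21 · 12 = 476 → 9996 → 119952.
Reducing modulo 59: 119952 = 2033·59 + 5, so 37^114 ≡ 5.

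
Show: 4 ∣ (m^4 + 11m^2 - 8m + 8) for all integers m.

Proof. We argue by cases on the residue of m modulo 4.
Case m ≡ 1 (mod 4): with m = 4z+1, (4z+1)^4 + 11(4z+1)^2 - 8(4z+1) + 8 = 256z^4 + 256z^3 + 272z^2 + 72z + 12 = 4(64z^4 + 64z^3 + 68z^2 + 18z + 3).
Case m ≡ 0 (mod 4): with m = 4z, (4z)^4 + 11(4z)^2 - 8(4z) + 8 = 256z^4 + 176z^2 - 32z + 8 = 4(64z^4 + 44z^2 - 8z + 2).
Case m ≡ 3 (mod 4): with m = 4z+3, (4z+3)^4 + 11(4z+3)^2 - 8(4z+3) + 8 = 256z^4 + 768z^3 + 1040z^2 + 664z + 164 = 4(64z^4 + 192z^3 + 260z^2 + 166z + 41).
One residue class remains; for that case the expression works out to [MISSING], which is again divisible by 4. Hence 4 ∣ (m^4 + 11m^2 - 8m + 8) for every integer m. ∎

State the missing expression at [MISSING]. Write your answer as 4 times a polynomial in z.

4(64z^4 + 128z^3 + 140z^2 + 68z + 13)

Only m ≡ 2 (mod 4) is unaccounted for. Put m = 4z+2:
(4z+2)^4 + 11(4z+2)^2 - 8(4z+2) + 8 expands to 256z^4 + 512z^3 + 560z^2 + 272z + 52,
and factoring out 4 leaves 4(64z^4 + 128z^3 + 140z^2 + 68z + 13).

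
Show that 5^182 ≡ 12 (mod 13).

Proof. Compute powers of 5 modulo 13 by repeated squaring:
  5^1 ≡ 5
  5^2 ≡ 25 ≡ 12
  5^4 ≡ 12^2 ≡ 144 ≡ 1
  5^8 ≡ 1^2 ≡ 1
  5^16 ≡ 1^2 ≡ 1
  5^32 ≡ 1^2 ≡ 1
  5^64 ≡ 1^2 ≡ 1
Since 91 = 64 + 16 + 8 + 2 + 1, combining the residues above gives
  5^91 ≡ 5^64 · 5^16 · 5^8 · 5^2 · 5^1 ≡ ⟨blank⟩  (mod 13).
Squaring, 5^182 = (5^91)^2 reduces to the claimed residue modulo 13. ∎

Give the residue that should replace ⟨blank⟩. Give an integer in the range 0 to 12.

8

5^64 · 5^16 · 5^8 · 5^2 · 5^1 ≡ 1 · 1 · 1 · 12 · 5 = 60.
60 mod 13 = 8, so 5^91 ≡ 8 (mod 13).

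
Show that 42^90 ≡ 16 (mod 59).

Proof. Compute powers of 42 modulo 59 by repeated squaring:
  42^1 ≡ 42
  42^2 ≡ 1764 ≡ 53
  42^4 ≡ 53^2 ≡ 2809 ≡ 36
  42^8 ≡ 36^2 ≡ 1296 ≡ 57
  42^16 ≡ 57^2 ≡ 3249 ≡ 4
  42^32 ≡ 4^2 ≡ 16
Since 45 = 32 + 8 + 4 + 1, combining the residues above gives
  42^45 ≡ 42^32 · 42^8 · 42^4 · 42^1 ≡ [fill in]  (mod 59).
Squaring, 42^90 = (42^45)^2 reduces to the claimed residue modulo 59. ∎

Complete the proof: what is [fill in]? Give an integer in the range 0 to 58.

Multiply the listed residues: 16 · 57 · 36 · 42 = 912 → 32832 → 1378944.
Reducing modulo 59: 1378944 = 23371·59 + 55, so 42^45 ≡ 55.

55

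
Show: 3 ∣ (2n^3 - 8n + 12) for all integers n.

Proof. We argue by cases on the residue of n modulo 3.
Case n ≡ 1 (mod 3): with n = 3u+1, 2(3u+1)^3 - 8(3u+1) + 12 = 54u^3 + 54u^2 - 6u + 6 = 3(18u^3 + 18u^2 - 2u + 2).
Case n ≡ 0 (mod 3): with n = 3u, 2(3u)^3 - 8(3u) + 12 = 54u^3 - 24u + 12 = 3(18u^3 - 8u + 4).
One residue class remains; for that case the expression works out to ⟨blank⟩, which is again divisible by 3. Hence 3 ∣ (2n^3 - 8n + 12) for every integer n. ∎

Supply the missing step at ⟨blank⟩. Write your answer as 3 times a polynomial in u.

Only n ≡ 2 (mod 3) is unaccounted for. Put n = 3u+2:
2(3u+2)^3 - 8(3u+2) + 12 expands to 54u^3 + 108u^2 + 48u + 12,
and factoring out 3 leaves 3(18u^3 + 36u^2 + 16u + 4).

3(18u^3 + 36u^2 + 16u + 4)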